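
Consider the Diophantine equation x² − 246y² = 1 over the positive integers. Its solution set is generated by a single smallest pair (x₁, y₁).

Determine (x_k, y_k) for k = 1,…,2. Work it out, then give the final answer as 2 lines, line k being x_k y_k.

[15; 1,2,5,1,14,1,5,2,1,30] for √246; ℓ=10 ⇒ convergent index 9
k=0  a_k=15  p_k/q_k = 15/1
k=1  a_k=1  p_k/q_k = 16/1
k=2  a_k=2  p_k/q_k = 47/3
k=3  a_k=5  p_k/q_k = 251/16
k=4  a_k=1  p_k/q_k = 298/19
k=5  a_k=14  p_k/q_k = 4423/282
…
k=7  a_k=5  p_k/q_k = 28028/1787
k=8  a_k=2  p_k/q_k = 60777/3875
k=9  a_k=1  p_k/q_k = 88805/5662
(x₁, y₁) = (88805, 5662);  88805² − 246·5662² = 1 ✓
(88805+5662√246)^2 = 15772656049 + 1005627820√246

88805 5662
15772656049 1005627820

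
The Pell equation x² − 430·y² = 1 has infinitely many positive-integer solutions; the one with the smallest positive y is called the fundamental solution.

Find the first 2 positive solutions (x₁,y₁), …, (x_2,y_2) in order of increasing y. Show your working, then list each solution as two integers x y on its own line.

2862251 138030
16384961574001 790153011060

d=430: √d = [20; 1,2,1,3,1,…,2,1,40] (ℓ=14, even), read p_13/q_13
step 0: (20, 1)  from 20·(1,0) + (0,1)
…
step 8: (133439, 6435)  from 6·(21794,1051) + (2675,129)
…
step 11: (754371, 36379)  from 1·(599138,28893) + (155233,7486)
step 12: (2107880, 101651)  from 2·(754371,36379) + (599138,28893)
step 13: (2862251, 138030)  from 1·(2107880,101651) + (754371,36379)
(x₁, y₁) = (2862251, 138030);  2862251² − 430·138030² = 1 ✓
k=2:  x_2 = 2862251·2862251+430·138030·138030 = 16384961574001,  y_2 = 2862251·138030+138030·2862251 = 790153011060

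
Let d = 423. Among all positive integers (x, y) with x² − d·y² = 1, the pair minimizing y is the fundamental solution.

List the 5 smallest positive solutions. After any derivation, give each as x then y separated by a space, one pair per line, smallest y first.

d=423: √d = [20; 1,1,3,4,3,1,1,40] (ℓ=8, even), read p_7/q_7
a_0=20:  p_0=20·1+0=20,  q_0=20·0+1=1
…
a_2=1:  p_2=1·21+20=41,  q_2=1·1+1=2
…
a_4=4:  p_4=4·144+41=617,  q_4=4·7+2=30
…
a_6=1:  p_6=1·1995+617=2612,  q_6=1·97+30=127
a_7=1:  p_7=1·2612+1995=4607,  q_7=1·127+97=224
fundamental: x₁=4607, y₁=224  (since 21224449 − 423·50176 = 1)
n=2: (4607,224)∘(4607,224) = (4607·4607+423·224·224, 4607·224+224·4607) = (42448897,2063936)
n=3: (42448897,2063936)∘(4607,224) = (4607·42448897+423·224·2063936, 4607·2063936+224·42448897) = (391124132351,19017106080)
n=4: (391124132351,19017106080)∘(4607,224) = (4607·391124132351+423·224·19017106080, 4607·19017106080+224·391124132351) = (3603817713033217,175223613357184)
n=5: (3603817713033217,175223613357184)∘(4607,224) = (4607·3603817713033217+423·224·175223613357184, 4607·175223613357184+224·3603817713033217) = (33205576016763929087,1614510354455987296)

4607 224
42448897 2063936
391124132351 19017106080
3603817713033217 175223613357184
33205576016763929087 1614510354455987296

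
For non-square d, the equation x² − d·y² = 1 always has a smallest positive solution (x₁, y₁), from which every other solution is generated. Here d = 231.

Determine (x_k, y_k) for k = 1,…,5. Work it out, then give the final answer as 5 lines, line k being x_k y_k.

76 5
11551 760
1755676 115515
266851201 17557520
40559626876 2668627525

√231 = [15; 5,30, …], period ℓ=2 (even) → k=1
step 0: (15, 1)  from 15·(1,0) + (0,1)
step 1: (76, 5)  from 5·(15,1) + (1,0)
fundamental: x₁=76, y₁=5  (since 5776 − 231·25 = 1)
k=2:  x_2 = 76·76+231·5·5 = 11551,  y_2 = 76·5+5·76 = 760
k=3:  x_3 = 76·11551+231·5·760 = 1755676,  y_3 = 76·760+5·11551 = 115515
k=4:  x_4 = 76·1755676+231·5·115515 = 266851201,  y_4 = 76·115515+5·1755676 = 17557520
k=5:  x_5 = 76·266851201+231·5·17557520 = 40559626876,  y_5 = 76·17557520+5·266851201 = 2668627525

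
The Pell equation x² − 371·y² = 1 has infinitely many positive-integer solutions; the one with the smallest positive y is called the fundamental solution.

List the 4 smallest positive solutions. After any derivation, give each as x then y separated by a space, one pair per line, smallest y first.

1695 88
5746049 298320
19479104415 1011304712
66034158220801 3428322675360

d=371: √d = [19; 3,1,4,1,3,38] (ℓ=6, even), read p_5/q_5
a_0=19:  p_0=19·1+0=19,  q_0=19·0+1=1
…
a_2=1:  p_2=1·58+19=77,  q_2=1·3+1=4
a_3=4:  p_3=4·77+58=366,  q_3=4·4+3=19
a_4=1:  p_4=1·366+77=443,  q_4=1·19+4=23
a_5=3:  p_5=3·443+366=1695,  q_5=3·23+19=88
→ (1695, 88).  Check: 1695²=2873025, 371·88²=2873024, difference 1.
(x_2, y_2) = (1695·1695 + 371·88·88, 1695·88 + 88·1695) = (5746049, 298320)
(x_3, y_3) = (1695·5746049 + 371·88·298320, 1695·298320 + 88·5746049) = (19479104415, 1011304712)
(x_4, y_4) = (1695·19479104415 + 371·88·1011304712, 1695·1011304712 + 88·19479104415) = (66034158220801, 3428322675360)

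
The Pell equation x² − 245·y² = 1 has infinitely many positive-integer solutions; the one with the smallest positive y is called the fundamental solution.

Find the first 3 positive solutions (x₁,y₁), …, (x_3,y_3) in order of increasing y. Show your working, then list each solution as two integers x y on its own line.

d=245: √d = [15; 1,1,1,7,6,7,1,1,1,30] (ℓ=10, even), read p_9/q_9
i=0: a=15 ⇒ p=15, q=1
i=1: a=1 ⇒ p=16, q=1
…
i=3: a=1 ⇒ p=47, q=3
…
i=8: a=1 ⇒ p=33825, q=2161
i=9: a=1 ⇒ p=51841, q=3312
→ (51841, 3312).  Check: 51841²=2687489281, 245·3312²=2687489280, difference 1.
(51841+3312√245)^2 = 5374978561 + 343394784√245
(51841+3312√245)^3 = 557288527109761 + 35603857991376√245

51841 3312
5374978561 343394784
557288527109761 35603857991376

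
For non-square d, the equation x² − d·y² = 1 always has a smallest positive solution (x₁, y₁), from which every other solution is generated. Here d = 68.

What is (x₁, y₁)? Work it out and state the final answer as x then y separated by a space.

33 4

√68 = [8; 4,16, …], period ℓ=2 (even) → k=1
step 0: (8, 1)  from 8·(1,0) + (0,1)
step 1: (33, 4)  from 4·(8,1) + (1,0)
fundamental: x₁=33, y₁=4  (since 1089 − 68·16 = 1)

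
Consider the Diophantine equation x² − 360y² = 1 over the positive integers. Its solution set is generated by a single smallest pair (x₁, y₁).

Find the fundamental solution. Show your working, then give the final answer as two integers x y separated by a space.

19 1

√360 = [18; 1,36, …], period ℓ=2 (even) → k=1
i=0: a=18 ⇒ p=18, q=1
i=1: a=1 ⇒ p=19, q=1
→ (19, 1).  Check: 19²=361, 360·1²=360, difference 1.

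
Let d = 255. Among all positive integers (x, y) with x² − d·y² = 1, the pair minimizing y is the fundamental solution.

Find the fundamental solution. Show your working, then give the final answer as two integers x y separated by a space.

16 1

√255 = [15; 1,30, …], period ℓ=2 (even) → k=1
k=0  a_k=15  p_k/q_k = 15/1
k=1  a_k=1  p_k/q_k = 16/1
fundamental: x₁=16, y₁=1  (since 256 − 255·1 = 1)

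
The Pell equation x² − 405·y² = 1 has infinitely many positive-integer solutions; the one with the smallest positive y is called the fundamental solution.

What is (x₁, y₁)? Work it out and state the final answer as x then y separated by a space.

[20; 8,40] for √405; ℓ=2 ⇒ convergent index 1
step 0: (20, 1)  from 20·(1,0) + (0,1)
step 1: (161, 8)  from 8·(20,1) + (1,0)
→ (161, 8).  Check: 161²=25921, 405·8²=25920, difference 1.

161 8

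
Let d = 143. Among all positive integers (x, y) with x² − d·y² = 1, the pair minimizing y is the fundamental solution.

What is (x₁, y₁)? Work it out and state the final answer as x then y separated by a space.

12 1

√143 = [11; 1,22, …], period ℓ=2 (even) → k=1
step 0: (11, 1)  from 11·(1,0) + (0,1)
step 1: (12, 1)  from 1·(11,1) + (1,0)
fundamental: x₁=12, y₁=1  (since 144 − 143·1 = 1)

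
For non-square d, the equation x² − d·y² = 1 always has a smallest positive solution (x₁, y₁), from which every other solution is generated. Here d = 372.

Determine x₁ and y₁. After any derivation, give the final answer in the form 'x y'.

12151 630

d=372: √d = [19; 3,2,12,2,3,38] (ℓ=6, even), read p_5/q_5
a_0=19:  p_0=19·1+0=19,  q_0=19·0+1=1
…
a_3=12:  p_3=12·135+58=1678,  q_3=12·7+3=87
a_4=2:  p_4=2·1678+135=3491,  q_4=2·87+7=181
a_5=3:  p_5=3·3491+1678=12151,  q_5=3·181+87=630
→ (12151, 630).  Check: 12151²=147646801, 372·630²=147646800, difference 1.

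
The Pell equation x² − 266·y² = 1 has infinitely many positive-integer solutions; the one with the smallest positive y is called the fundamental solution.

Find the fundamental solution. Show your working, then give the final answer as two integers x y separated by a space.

685 42

√266 = [16; 3,4,3,32, …], period ℓ=4 (even) → k=3
a_0=16:  p_0=16·1+0=16,  q_0=16·0+1=1
a_1=3:  p_1=3·16+1=49,  q_1=3·1+0=3
a_2=4:  p_2=4·49+16=212,  q_2=4·3+1=13
a_3=3:  p_3=3·212+49=685,  q_3=3·13+3=42
→ (685, 42).  Check: 685²=469225, 266·42²=469224, difference 1.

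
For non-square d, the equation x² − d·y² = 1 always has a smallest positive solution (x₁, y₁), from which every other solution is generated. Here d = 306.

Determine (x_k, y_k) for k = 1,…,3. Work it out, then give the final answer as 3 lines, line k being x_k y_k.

35 2
2449 140
171395 9798

[17; 2,34] for √306; ℓ=2 ⇒ convergent index 1
a_0=17:  p_0=17·1+0=17,  q_0=17·0+1=1
a_1=2:  p_1=2·17+1=35,  q_1=2·1+0=2
→ (35, 2).  Check: 35²=1225, 306·2²=1224, difference 1.
n=2: (35,2)∘(35,2) = (35·35+306·2·2, 35·2+2·35) = (2449,140)
n=3: (2449,140)∘(35,2) = (35·2449+306·2·140, 35·140+2·2449) = (171395,9798)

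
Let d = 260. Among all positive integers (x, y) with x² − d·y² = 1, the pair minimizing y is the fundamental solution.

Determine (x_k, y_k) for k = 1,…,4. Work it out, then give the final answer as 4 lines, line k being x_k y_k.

d=260: √d = [16; 8,32] (ℓ=2, even), read p_1/q_1
k=0  a_k=16  p_k/q_k = 16/1
k=1  a_k=8  p_k/q_k = 129/8
(x₁, y₁) = (129, 8);  129² − 260·8² = 1 ✓
(129+8√260)^2 = 33281 + 2064√260
(129+8√260)^3 = 8586369 + 532504√260
(129+8√260)^4 = 2215249921 + 137383968√260

129 8
33281 2064
8586369 532504
2215249921 137383968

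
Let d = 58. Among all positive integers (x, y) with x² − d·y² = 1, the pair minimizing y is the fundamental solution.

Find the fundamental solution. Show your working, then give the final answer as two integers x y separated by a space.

√58 = [7; 1,1,1,1,1,1,14, …], period ℓ=7 (odd) → k=13
a_0=7:  p_0=7·1+0=7,  q_0=7·0+1=1
a_1=1:  p_1=1·7+1=8,  q_1=1·1+0=1
a_2=1:  p_2=1·8+7=15,  q_2=1·1+1=2
a_3=1:  p_3=1·15+8=23,  q_3=1·2+1=3
…
a_7=14:  p_7=14·99+61=1447,  q_7=14·13+8=190
a_8=1:  p_8=1·1447+99=1546,  q_8=1·190+13=203
…
a_10=1:  p_10=1·2993+1546=4539,  q_10=1·393+203=596
…
a_12=1:  p_12=1·7532+4539=12071,  q_12=1·989+596=1585
a_13=1:  p_13=1·12071+7532=19603,  q_13=1·1585+989=2574
(x₁, y₁) = (19603, 2574);  19603² − 58·2574² = 1 ✓

19603 2574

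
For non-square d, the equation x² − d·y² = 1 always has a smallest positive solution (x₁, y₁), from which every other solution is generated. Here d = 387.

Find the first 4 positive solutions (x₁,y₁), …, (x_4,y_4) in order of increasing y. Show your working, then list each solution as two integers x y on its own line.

√387 = [19; 1,2,19,2,1,38, …], period ℓ=6 (even) → k=5
k=0  a_k=19  p_k/q_k = 19/1
k=1  a_k=1  p_k/q_k = 20/1
…
k=4  a_k=2  p_k/q_k = 2341/119
k=5  a_k=1  p_k/q_k = 3482/177
(x₁, y₁) = (3482, 177);  3482² − 387·177² = 1 ✓
n=2: (3482,177)∘(3482,177) = (3482·3482+387·177·177, 3482·177+177·3482) = (24248647,1232628)
n=3: (24248647,1232628)∘(3482,177) = (3482·24248647+387·177·1232628, 3482·1232628+177·24248647) = (168867574226,8584021215)
n=4: (168867574226,8584021215)∘(3482,177) = (3482·168867574226+387·177·8584021215, 3482·8584021215+177·168867574226) = (1175993762661217,59779122508632)

3482 177
24248647 1232628
168867574226 8584021215
1175993762661217 59779122508632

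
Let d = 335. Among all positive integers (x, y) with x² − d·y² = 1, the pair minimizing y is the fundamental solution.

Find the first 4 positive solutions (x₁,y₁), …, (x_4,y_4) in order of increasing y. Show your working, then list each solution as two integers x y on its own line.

√335 = [18; 3,3,3,36, …], period ℓ=4 (even) → k=3
a_0=18:  p_0=18·1+0=18,  q_0=18·0+1=1
…
a_2=3:  p_2=3·55+18=183,  q_2=3·3+1=10
a_3=3:  p_3=3·183+55=604,  q_3=3·10+3=33
fundamental: x₁=604, y₁=33  (since 364816 − 335·1089 = 1)
n=2: (604,33)∘(604,33) = (604·604+335·33·33, 604·33+33·604) = (729631,39864)
n=3: (729631,39864)∘(604,33) = (604·729631+335·33·39864, 604·39864+33·729631) = (881393644,48155679)
n=4: (881393644,48155679)∘(604,33) = (604·881393644+335·33·48155679, 604·48155679+33·881393644) = (1064722792321,58172020368)

604 33
729631 39864
881393644 48155679
1064722792321 58172020368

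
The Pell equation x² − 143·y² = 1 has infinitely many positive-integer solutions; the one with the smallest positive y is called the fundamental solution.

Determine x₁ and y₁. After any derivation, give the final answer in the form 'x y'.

12 1

√143 → a₀=11, period (1,22); ℓ=2 even so k=1
k=0  a_k=11  p_k/q_k = 11/1
k=1  a_k=1  p_k/q_k = 12/1
fundamental: x₁=12, y₁=1  (since 144 − 143·1 = 1)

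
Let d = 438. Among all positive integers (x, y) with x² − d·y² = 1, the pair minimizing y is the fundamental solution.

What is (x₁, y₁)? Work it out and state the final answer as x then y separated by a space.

√438 = [20; 1,12,1,40, …], period ℓ=4 (even) → k=3
i=0: a=20 ⇒ p=20, q=1
…
i=2: a=12 ⇒ p=272, q=13
i=3: a=1 ⇒ p=293, q=14
→ (293, 14).  Check: 293²=85849, 438·14²=85848, difference 1.

293 14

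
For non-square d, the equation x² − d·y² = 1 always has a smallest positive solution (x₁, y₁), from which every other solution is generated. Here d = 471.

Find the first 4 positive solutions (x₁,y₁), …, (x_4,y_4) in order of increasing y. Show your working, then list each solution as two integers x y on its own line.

√471 = [21; 1,2,2,1,3,…,2,1,42, …], period ℓ=14 (even) → k=13
a_0=21:  p_0=21·1+0=21,  q_0=21·0+1=1
a_1=1:  p_1=1·21+1=22,  q_1=1·1+0=1
a_2=2:  p_2=2·22+21=65,  q_2=2·1+1=3
a_3=2:  p_3=2·65+22=152,  q_3=2·3+1=7
a_4=1:  p_4=1·152+65=217,  q_4=1·7+3=10
a_5=3:  p_5=3·217+152=803,  q_5=3·10+7=37
…
a_8=4:  p_8=4·48809+3429=198665,  q_8=4·2249+158=9154
a_9=3:  p_9=3·198665+48809=644804,  q_9=3·9154+2249=29711
…
a_11=2:  p_11=2·843469+644804=2331742,  q_11=2·38865+29711=107441
a_12=2:  p_12=2·2331742+843469=5506953,  q_12=2·107441+38865=253747
a_13=1:  p_13=1·5506953+2331742=7838695,  q_13=1·253747+107441=361188
(x₁, y₁) = (7838695, 361188);  7838695² − 471·361188² = 1 ✓
(x_2, y_2) = (7838695·7838695 + 471·361188·361188, 7838695·361188 + 361188·7838695) = (122890278606049, 5662485139320)
(x_3, y_3) = (7838695·122890278606049 + 471·361188·5662485139320, 7838695·5662485139320 + 361188·122890278606049) = (1926598824915678693415, 88772987898323613612)
(x_4, y_4) = (7838695·1926598824915678693415 + 471·361188·88772987898323613612, 7838695·88772987898323613612 + 361188·1926598824915678693415) = (30204041151744689101078780801, 1391728752747293974319493360)

7838695 361188
122890278606049 5662485139320
1926598824915678693415 88772987898323613612
30204041151744689101078780801 1391728752747293974319493360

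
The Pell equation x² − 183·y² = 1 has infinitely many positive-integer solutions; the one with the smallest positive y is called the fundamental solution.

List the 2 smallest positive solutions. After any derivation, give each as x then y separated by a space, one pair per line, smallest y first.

[13; 1,1,8,1,1,26] for √183; ℓ=6 ⇒ convergent index 5
k=0  a_k=13  p_k/q_k = 13/1
k=1  a_k=1  p_k/q_k = 14/1
k=2  a_k=1  p_k/q_k = 27/2
…
k=4  a_k=1  p_k/q_k = 257/19
k=5  a_k=1  p_k/q_k = 487/36
→ (487, 36).  Check: 487²=237169, 183·36²=237168, difference 1.
k=2:  x_2 = 487·487+183·36·36 = 474337,  y_2 = 487·36+36·487 = 35064

487 36
474337 35064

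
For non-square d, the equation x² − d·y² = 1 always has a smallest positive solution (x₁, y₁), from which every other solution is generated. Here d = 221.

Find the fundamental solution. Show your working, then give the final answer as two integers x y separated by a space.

d=221: √d = [14; 1,6,2,6,1,28] (ℓ=6, even), read p_5/q_5
k=0  a_k=14  p_k/q_k = 14/1
…
k=2  a_k=6  p_k/q_k = 104/7
…
k=4  a_k=6  p_k/q_k = 1442/97
k=5  a_k=1  p_k/q_k = 1665/112
fundamental: x₁=1665, y₁=112  (since 2772225 − 221·12544 = 1)

1665 112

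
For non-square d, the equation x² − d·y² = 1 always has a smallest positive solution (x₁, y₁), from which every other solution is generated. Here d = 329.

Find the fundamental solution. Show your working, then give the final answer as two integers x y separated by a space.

d=329: √d = [18; 7,4,2,1,1,4,1,1,2,4,7,36] (ℓ=12, even), read p_11/q_11
k=0  a_k=18  p_k/q_k = 18/1
k=1  a_k=7  p_k/q_k = 127/7
…
k=4  a_k=1  p_k/q_k = 1705/94
k=5  a_k=1  p_k/q_k = 2884/159
k=6  a_k=4  p_k/q_k = 13241/730
…
k=8  a_k=1  p_k/q_k = 29366/1619
k=9  a_k=2  p_k/q_k = 74857/4127
k=10  a_k=4  p_k/q_k = 328794/18127
k=11  a_k=7  p_k/q_k = 2376415/131016
fundamental: x₁=2376415, y₁=131016  (since 5647348252225 − 329·17165192256 = 1)

2376415 131016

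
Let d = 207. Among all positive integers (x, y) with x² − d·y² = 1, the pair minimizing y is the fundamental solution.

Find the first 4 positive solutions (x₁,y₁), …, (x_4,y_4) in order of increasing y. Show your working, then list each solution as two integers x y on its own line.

1151 80
2649601 184160
6099380351 423936240
14040770918401 975901040320

√207 → a₀=14, period (2,1,1,2,1,1,2,28); ℓ=8 even so k=7
step 0: (14, 1)  from 14·(1,0) + (0,1)
…
step 2: (43, 3)  from 1·(29,2) + (14,1)
…
step 4: (187, 13)  from 2·(72,5) + (43,3)
step 5: (259, 18)  from 1·(187,13) + (72,5)
step 6: (446, 31)  from 1·(259,18) + (187,13)
step 7: (1151, 80)  from 2·(446,31) + (259,18)
fundamental: x₁=1151, y₁=80  (since 1324801 − 207·6400 = 1)
(x_2, y_2) = (1151·1151 + 207·80·80, 1151·80 + 80·1151) = (2649601, 184160)
(x_3, y_3) = (1151·2649601 + 207·80·184160, 1151·184160 + 80·2649601) = (6099380351, 423936240)
(x_4, y_4) = (1151·6099380351 + 207·80·423936240, 1151·423936240 + 80·6099380351) = (14040770918401, 975901040320)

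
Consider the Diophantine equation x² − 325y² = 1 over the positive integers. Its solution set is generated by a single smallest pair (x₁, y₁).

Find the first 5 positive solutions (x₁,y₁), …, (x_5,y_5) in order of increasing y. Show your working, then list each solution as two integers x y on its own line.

649 36
842401 46728
1093435849 60652908
1419278889601 78727427856
1842222905266249 102188140704180

d=325: √d = [18; 36] (ℓ=1, odd), read p_1/q_1
step 0: (18, 1)  from 18·(1,0) + (0,1)
step 1: (649, 36)  from 36·(18,1) + (1,0)
(x₁, y₁) = (649, 36);  649² − 325·36² = 1 ✓
(x_2, y_2) = (649·649 + 325·36·36, 649·36 + 36·649) = (842401, 46728)
(x_3, y_3) = (649·842401 + 325·36·46728, 649·46728 + 36·842401) = (1093435849, 60652908)
(x_4, y_4) = (649·1093435849 + 325·36·60652908, 649·60652908 + 36·1093435849) = (1419278889601, 78727427856)
(x_5, y_5) = (649·1419278889601 + 325·36·78727427856, 649·78727427856 + 36·1419278889601) = (1842222905266249, 102188140704180)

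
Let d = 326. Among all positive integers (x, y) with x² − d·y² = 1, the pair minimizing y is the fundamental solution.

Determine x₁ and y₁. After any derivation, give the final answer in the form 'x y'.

325 18

d=326: √d = [18; 18,36] (ℓ=2, even), read p_1/q_1
k=0  a_k=18  p_k/q_k = 18/1
k=1  a_k=18  p_k/q_k = 325/18
fundamental: x₁=325, y₁=18  (since 105625 − 326·324 = 1)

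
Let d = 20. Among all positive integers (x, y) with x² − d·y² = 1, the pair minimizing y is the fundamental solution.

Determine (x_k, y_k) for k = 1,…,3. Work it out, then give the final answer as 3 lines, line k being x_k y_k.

√20 = [4; 2,8, …], period ℓ=2 (even) → k=1
a_0=4:  p_0=4·1+0=4,  q_0=4·0+1=1
a_1=2:  p_1=2·4+1=9,  q_1=2·1+0=2
fundamental: x₁=9, y₁=2  (since 81 − 20·4 = 1)
(x_2, y_2) = (9·9 + 20·2·2, 9·2 + 2·9) = (161, 36)
(x_3, y_3) = (9·161 + 20·2·36, 9·36 + 2·161) = (2889, 646)

9 2
161 36
2889 646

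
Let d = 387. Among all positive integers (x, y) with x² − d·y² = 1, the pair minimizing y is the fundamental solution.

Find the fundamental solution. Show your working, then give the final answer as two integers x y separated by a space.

3482 177

√387 → a₀=19, period (1,2,19,2,1,38); ℓ=6 even so k=5
k=0  a_k=19  p_k/q_k = 19/1
…
k=3  a_k=19  p_k/q_k = 1141/58
k=4  a_k=2  p_k/q_k = 2341/119
k=5  a_k=1  p_k/q_k = 3482/177
fundamental: x₁=3482, y₁=177  (since 12124324 − 387·31329 = 1)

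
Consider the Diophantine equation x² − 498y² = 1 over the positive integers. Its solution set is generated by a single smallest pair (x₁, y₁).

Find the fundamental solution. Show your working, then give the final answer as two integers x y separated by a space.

√498 → a₀=22, period (3,6,22,6,3,44); ℓ=6 even so k=5
step 0: (22, 1)  from 22·(1,0) + (0,1)
step 1: (67, 3)  from 3·(22,1) + (1,0)
…
step 4: (56794, 2545)  from 6·(9395,421) + (424,19)
step 5: (179777, 8056)  from 3·(56794,2545) + (9395,421)
→ (179777, 8056).  Check: 179777²=32319769729, 498·8056²=32319769728, difference 1.

179777 8056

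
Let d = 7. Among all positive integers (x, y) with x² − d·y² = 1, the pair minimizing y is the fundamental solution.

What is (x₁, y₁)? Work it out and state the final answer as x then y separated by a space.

[2; 1,1,1,4] for √7; ℓ=4 ⇒ convergent index 3
a_0=2:  p_0=2·1+0=2,  q_0=2·0+1=1
…
a_2=1:  p_2=1·3+2=5,  q_2=1·1+1=2
a_3=1:  p_3=1·5+3=8,  q_3=1·2+1=3
(x₁, y₁) = (8, 3);  8² − 7·3² = 1 ✓

8 3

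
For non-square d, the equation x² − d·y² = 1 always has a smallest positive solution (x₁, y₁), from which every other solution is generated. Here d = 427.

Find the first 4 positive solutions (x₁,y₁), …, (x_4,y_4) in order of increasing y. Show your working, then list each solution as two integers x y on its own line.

√427 → a₀=20, period (1,1,1,40); ℓ=4 even so k=3
i=0: a=20 ⇒ p=20, q=1
i=1: a=1 ⇒ p=21, q=1
i=2: a=1 ⇒ p=41, q=2
i=3: a=1 ⇒ p=62, q=3
→ (62, 3).  Check: 62²=3844, 427·3²=3843, difference 1.
n=2: (62,3)∘(62,3) = (62·62+427·3·3, 62·3+3·62) = (7687,372)
n=3: (7687,372)∘(62,3) = (62·7687+427·3·372, 62·372+3·7687) = (953126,46125)
n=4: (953126,46125)∘(62,3) = (62·953126+427·3·46125, 62·46125+3·953126) = (118179937,5719128)

62 3
7687 372
953126 46125
118179937 5719128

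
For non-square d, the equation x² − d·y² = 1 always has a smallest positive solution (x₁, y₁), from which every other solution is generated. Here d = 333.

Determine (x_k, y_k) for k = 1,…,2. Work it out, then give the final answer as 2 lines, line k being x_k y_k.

d=333: √d = [18; 4,36] (ℓ=2, even), read p_1/q_1
a_0=18:  p_0=18·1+0=18,  q_0=18·0+1=1
a_1=4:  p_1=4·18+1=73,  q_1=4·1+0=4
(x₁, y₁) = (73, 4);  73² − 333·4² = 1 ✓
n=2: (73,4)∘(73,4) = (73·73+333·4·4, 73·4+4·73) = (10657,584)

73 4
10657 584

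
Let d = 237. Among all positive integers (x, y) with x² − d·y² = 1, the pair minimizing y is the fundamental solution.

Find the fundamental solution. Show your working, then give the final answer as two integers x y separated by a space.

228151 14820

√237 = [15; 2,1,1,7,10,7,1,1,2,30, …], period ℓ=10 (even) → k=9
k=0  a_k=15  p_k/q_k = 15/1
…
k=2  a_k=1  p_k/q_k = 46/3
k=3  a_k=1  p_k/q_k = 77/5
…
k=5  a_k=10  p_k/q_k = 5927/385
k=6  a_k=7  p_k/q_k = 42074/2733
k=7  a_k=1  p_k/q_k = 48001/3118
k=8  a_k=1  p_k/q_k = 90075/5851
k=9  a_k=2  p_k/q_k = 228151/14820
fundamental: x₁=228151, y₁=14820  (since 52052878801 − 237·219632400 = 1)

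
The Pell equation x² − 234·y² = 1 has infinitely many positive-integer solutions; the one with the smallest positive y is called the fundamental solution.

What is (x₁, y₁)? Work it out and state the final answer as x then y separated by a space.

5201 340

d=234: √d = [15; 3,2,1,2,1,2,3,30] (ℓ=8, even), read p_7/q_7
step 0: (15, 1)  from 15·(1,0) + (0,1)
…
step 2: (107, 7)  from 2·(46,3) + (15,1)
step 3: (153, 10)  from 1·(107,7) + (46,3)
step 4: (413, 27)  from 2·(153,10) + (107,7)
…
step 6: (1545, 101)  from 2·(566,37) + (413,27)
step 7: (5201, 340)  from 3·(1545,101) + (566,37)
(x₁, y₁) = (5201, 340);  5201² − 234·340² = 1 ✓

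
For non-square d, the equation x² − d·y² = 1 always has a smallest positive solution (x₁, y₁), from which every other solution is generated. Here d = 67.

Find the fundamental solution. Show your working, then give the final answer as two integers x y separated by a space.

48842 5967

√67 = [8; 5,2,1,1,7,1,1,2,5,16, …], period ℓ=10 (even) → k=9
a_0=8:  p_0=8·1+0=8,  q_0=8·0+1=1
…
a_3=1:  p_3=1·90+41=131,  q_3=1·11+5=16
a_4=1:  p_4=1·131+90=221,  q_4=1·16+11=27
a_5=7:  p_5=7·221+131=1678,  q_5=7·27+16=205
…
a_8=2:  p_8=2·3577+1899=9053,  q_8=2·437+232=1106
a_9=5:  p_9=5·9053+3577=48842,  q_9=5·1106+437=5967
fundamental: x₁=48842, y₁=5967  (since 2385540964 − 67·35605089 = 1)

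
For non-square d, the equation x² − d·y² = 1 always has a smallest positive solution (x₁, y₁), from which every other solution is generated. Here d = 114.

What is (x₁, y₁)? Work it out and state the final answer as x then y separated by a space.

[10; 1,2,10,2,1,20] for √114; ℓ=6 ⇒ convergent index 5
step 0: (10, 1)  from 10·(1,0) + (0,1)
…
step 3: (331, 31)  from 10·(32,3) + (11,1)
step 4: (694, 65)  from 2·(331,31) + (32,3)
step 5: (1025, 96)  from 1·(694,65) + (331,31)
fundamental: x₁=1025, y₁=96  (since 1050625 − 114·9216 = 1)

1025 96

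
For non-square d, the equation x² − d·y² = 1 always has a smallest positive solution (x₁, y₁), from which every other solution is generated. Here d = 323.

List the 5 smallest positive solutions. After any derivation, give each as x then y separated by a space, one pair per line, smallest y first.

18 1
647 36
23274 1295
837217 46584
30116538 1675729

√323 = [17; 1,34, …], period ℓ=2 (even) → k=1
k=0  a_k=17  p_k/q_k = 17/1
k=1  a_k=1  p_k/q_k = 18/1
→ (18, 1).  Check: 18²=324, 323·1²=323, difference 1.
(18+1√323)^2 = 647 + 36√323
(18+1√323)^3 = 23274 + 1295√323
(18+1√323)^4 = 837217 + 46584√323
(18+1√323)^5 = 30116538 + 1675729√323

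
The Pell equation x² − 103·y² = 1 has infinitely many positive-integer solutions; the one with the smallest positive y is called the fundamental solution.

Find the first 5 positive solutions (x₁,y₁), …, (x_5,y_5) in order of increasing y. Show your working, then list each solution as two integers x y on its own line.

d=103: √d = [10; 6,1,2,1,1,9,1,1,2,1,6,20] (ℓ=12, even), read p_11/q_11
a_0=10:  p_0=10·1+0=10,  q_0=10·0+1=1
a_1=6:  p_1=6·10+1=61,  q_1=6·1+0=6
…
a_4=1:  p_4=1·203+71=274,  q_4=1·20+7=27
…
a_7=1:  p_7=1·4567+477=5044,  q_7=1·450+47=497
…
a_10=1:  p_10=1·24266+9611=33877,  q_10=1·2391+947=3338
a_11=6:  p_11=6·33877+24266=227528,  q_11=6·3338+2391=22419
(x₁, y₁) = (227528, 22419);  227528² − 103·22419² = 1 ✓
k=2:  x_2 = 227528·227528+103·22419·22419 = 103537981567,  y_2 = 227528·22419+22419·227528 = 10201900464
k=3:  x_3 = 227528·103537981567+103·22419·10201900464 = 47115579739725224,  y_3 = 227528·10201900464+22419·103537981567 = 4642436017523565
k=4:  x_4 = 227528·47115579739725224+103·22419·4642436017523565 = 21440227253936863550977,  y_4 = 227528·4642436017523565+22419·47115579739725224 = 2112568364380001494176
k=5:  x_5 = 227528·21440227253936863550977+103·22419·2112568364380001494176 = 9756504053220377800313664488,  y_5 = 227528·2112568364380001494176+22419·21440227253936863550977 = 961336909616663523916230291

227528 22419
103537981567 10201900464
47115579739725224 4642436017523565
21440227253936863550977 2112568364380001494176
9756504053220377800313664488 961336909616663523916230291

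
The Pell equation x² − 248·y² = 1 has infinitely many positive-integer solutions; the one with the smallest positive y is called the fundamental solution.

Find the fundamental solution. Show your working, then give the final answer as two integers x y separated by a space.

[15; 1,2,1,30] for √248; ℓ=4 ⇒ convergent index 3
k=0  a_k=15  p_k/q_k = 15/1
k=1  a_k=1  p_k/q_k = 16/1
k=2  a_k=2  p_k/q_k = 47/3
k=3  a_k=1  p_k/q_k = 63/4
fundamental: x₁=63, y₁=4  (since 3969 − 248·16 = 1)

63 4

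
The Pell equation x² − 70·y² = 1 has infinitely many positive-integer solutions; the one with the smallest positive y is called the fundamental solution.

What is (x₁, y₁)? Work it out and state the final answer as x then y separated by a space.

√70 = [8; 2,1,2,1,2,16, …], period ℓ=6 (even) → k=5
k=0  a_k=8  p_k/q_k = 8/1
k=1  a_k=2  p_k/q_k = 17/2
…
k=4  a_k=1  p_k/q_k = 92/11
k=5  a_k=2  p_k/q_k = 251/30
fundamental: x₁=251, y₁=30  (since 63001 − 70·900 = 1)

251 30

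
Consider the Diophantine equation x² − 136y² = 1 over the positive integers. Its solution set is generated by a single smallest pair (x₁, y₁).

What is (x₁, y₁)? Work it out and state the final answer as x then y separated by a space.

√136 = [11; 1,1,1,22, …], period ℓ=4 (even) → k=3
a_0=11:  p_0=11·1+0=11,  q_0=11·0+1=1
a_1=1:  p_1=1·11+1=12,  q_1=1·1+0=1
a_2=1:  p_2=1·12+11=23,  q_2=1·1+1=2
a_3=1:  p_3=1·23+12=35,  q_3=1·2+1=3
(x₁, y₁) = (35, 3);  35² − 136·3² = 1 ✓

35 3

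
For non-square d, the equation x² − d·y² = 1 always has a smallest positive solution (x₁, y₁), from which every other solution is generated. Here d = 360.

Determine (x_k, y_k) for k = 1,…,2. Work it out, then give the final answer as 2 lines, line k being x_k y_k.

d=360: √d = [18; 1,36] (ℓ=2, even), read p_1/q_1
step 0: (18, 1)  from 18·(1,0) + (0,1)
step 1: (19, 1)  from 1·(18,1) + (1,0)
fundamental: x₁=19, y₁=1  (since 361 − 360·1 = 1)
(x_2, y_2) = (19·19 + 360·1·1, 19·1 + 1·19) = (721, 38)

19 1
721 38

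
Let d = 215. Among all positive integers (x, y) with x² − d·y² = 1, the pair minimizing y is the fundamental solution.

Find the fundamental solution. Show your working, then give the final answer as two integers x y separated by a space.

44 3

[14; 1,1,1,28] for √215; ℓ=4 ⇒ convergent index 3
k=0  a_k=14  p_k/q_k = 14/1
…
k=2  a_k=1  p_k/q_k = 29/2
k=3  a_k=1  p_k/q_k = 44/3
fundamental: x₁=44, y₁=3  (since 1936 − 215·9 = 1)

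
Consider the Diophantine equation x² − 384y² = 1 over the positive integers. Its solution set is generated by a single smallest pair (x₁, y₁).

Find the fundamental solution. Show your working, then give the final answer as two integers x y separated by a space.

√384 = [19; 1,1,2,9,2,1,1,38, …], period ℓ=8 (even) → k=7
step 0: (19, 1)  from 19·(1,0) + (0,1)
…
step 2: (39, 2)  from 1·(20,1) + (19,1)
step 3: (98, 5)  from 2·(39,2) + (20,1)
…
step 6: (2861, 146)  from 1·(1940,99) + (921,47)
step 7: (4801, 245)  from 1·(2861,146) + (1940,99)
fundamental: x₁=4801, y₁=245  (since 23049601 − 384·60025 = 1)

4801 245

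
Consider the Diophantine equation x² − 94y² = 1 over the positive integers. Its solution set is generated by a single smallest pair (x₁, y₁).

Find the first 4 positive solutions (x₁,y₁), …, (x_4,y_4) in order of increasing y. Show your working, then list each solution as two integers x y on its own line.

√94 → a₀=9, period (1,2,3,1,1,…,2,1,18); ℓ=16 even so k=15
a_0=9:  p_0=9·1+0=9,  q_0=9·0+1=1
…
a_2=2:  p_2=2·10+9=29,  q_2=2·1+1=3
a_3=3:  p_3=3·29+10=97,  q_3=3·3+1=10
…
a_5=1:  p_5=1·126+97=223,  q_5=1·13+10=23
…
a_9=1:  p_9=1·12953+1464=14417,  q_9=1·1336+151=1487
a_10=5:  p_10=5·14417+12953=85038,  q_10=5·1487+1336=8771
a_11=1:  p_11=1·85038+14417=99455,  q_11=1·8771+1487=10258
…
a_13=3:  p_13=3·184493+99455=652934,  q_13=3·19029+10258=67345
a_14=2:  p_14=2·652934+184493=1490361,  q_14=2·67345+19029=153719
a_15=1:  p_15=1·1490361+652934=2143295,  q_15=1·153719+67345=221064
(x₁, y₁) = (2143295, 221064);  2143295² − 94·221064² = 1 ✓
k=2:  x_2 = 2143295·2143295+94·221064·221064 = 9187426914049,  y_2 = 2143295·221064+221064·2143295 = 947610731760
k=3:  x_3 = 2143295·9187426914049+94·221064·947610731760 = 39382732335491159615,  y_3 = 2143295·947610731760+221064·9187426914049 = 4062018686654877336
k=4:  x_4 = 2143295·39382732335491159615+94·221064·4062018686654877336 = 168817626601983862467148801,  y_4 = 2143295·4062018686654877336+221064·39382732335491159615 = 17412208682026983028992480

2143295 221064
9187426914049 947610731760
39382732335491159615 4062018686654877336
168817626601983862467148801 17412208682026983028992480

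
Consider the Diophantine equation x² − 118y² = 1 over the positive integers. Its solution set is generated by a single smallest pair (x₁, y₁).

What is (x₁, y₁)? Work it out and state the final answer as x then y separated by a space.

306917 28254

√118 → a₀=10, period (1,6,3,2,10,2,3,6,1,20); ℓ=10 even so k=9
i=0: a=10 ⇒ p=10, q=1
…
i=4: a=2 ⇒ p=554, q=51
…
i=6: a=2 ⇒ p=12112, q=1115
i=7: a=3 ⇒ p=42115, q=3877
i=8: a=6 ⇒ p=264802, q=24377
i=9: a=1 ⇒ p=306917, q=28254
(x₁, y₁) = (306917, 28254);  306917² − 118·28254² = 1 ✓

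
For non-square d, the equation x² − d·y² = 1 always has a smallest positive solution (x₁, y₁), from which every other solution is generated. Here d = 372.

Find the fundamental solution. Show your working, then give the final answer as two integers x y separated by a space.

d=372: √d = [19; 3,2,12,2,3,38] (ℓ=6, even), read p_5/q_5
k=0  a_k=19  p_k/q_k = 19/1
…
k=4  a_k=2  p_k/q_k = 3491/181
k=5  a_k=3  p_k/q_k = 12151/630
→ (12151, 630).  Check: 12151²=147646801, 372·630²=147646800, difference 1.

12151 630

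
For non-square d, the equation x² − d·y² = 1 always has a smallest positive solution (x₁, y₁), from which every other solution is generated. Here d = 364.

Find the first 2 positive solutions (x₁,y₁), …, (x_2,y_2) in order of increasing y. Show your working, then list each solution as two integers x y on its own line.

√364 = [19; 12,1,2,3,1,8,1,3,2,1,12,38, …], period ℓ=12 (even) → k=11
a_0=19:  p_0=19·1+0=19,  q_0=19·0+1=1
a_1=12:  p_1=12·19+1=229,  q_1=12·1+0=12
…
a_3=2:  p_3=2·248+229=725,  q_3=2·13+12=38
a_4=3:  p_4=3·725+248=2423,  q_4=3·38+13=127
a_5=1:  p_5=1·2423+725=3148,  q_5=1·127+38=165
a_6=8:  p_6=8·3148+2423=27607,  q_6=8·165+127=1447
…
a_8=3:  p_8=3·30755+27607=119872,  q_8=3·1612+1447=6283
a_9=2:  p_9=2·119872+30755=270499,  q_9=2·6283+1612=14178
a_10=1:  p_10=1·270499+119872=390371,  q_10=1·14178+6283=20461
a_11=12:  p_11=12·390371+270499=4954951,  q_11=12·20461+14178=259710
fundamental: x₁=4954951, y₁=259710  (since 24551539412401 − 364·67449284100 = 1)
k=2:  x_2 = 4954951·4954951+364·259710·259710 = 49103078824801,  y_2 = 4954951·259710+259710·4954951 = 2573700648420

4954951 259710
49103078824801 2573700648420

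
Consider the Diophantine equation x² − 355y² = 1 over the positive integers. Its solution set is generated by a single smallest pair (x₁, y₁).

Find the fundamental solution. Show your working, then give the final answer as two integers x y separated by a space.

√355 = [18; 1,5,3,3,1,6,1,3,3,5,1,36, …], period ℓ=12 (even) → k=11
step 0: (18, 1)  from 18·(1,0) + (0,1)
step 1: (19, 1)  from 1·(18,1) + (1,0)
step 2: (113, 6)  from 5·(19,1) + (18,1)
…
step 4: (1187, 63)  from 3·(358,19) + (113,6)
step 5: (1545, 82)  from 1·(1187,63) + (358,19)
…
step 7: (12002, 637)  from 1·(10457,555) + (1545,82)
step 8: (46463, 2466)  from 3·(12002,637) + (10457,555)
step 9: (151391, 8035)  from 3·(46463,2466) + (12002,637)
step 10: (803418, 42641)  from 5·(151391,8035) + (46463,2466)
step 11: (954809, 50676)  from 1·(803418,42641) + (151391,8035)
(x₁, y₁) = (954809, 50676);  954809² − 355·50676² = 1 ✓

954809 50676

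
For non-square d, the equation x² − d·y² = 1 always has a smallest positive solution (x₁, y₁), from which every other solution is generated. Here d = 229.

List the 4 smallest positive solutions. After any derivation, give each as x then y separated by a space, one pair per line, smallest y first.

d=229: √d = [15; 7,1,1,7,30] (ℓ=5, odd), read p_9/q_9
step 0: (15, 1)  from 15·(1,0) + (0,1)
step 1: (106, 7)  from 7·(15,1) + (1,0)
…
step 7: (413926, 27353)  from 1·(362399,23948) + (51527,3405)
step 8: (776325, 51301)  from 1·(413926,27353) + (362399,23948)
step 9: (5848201, 386460)  from 7·(776325,51301) + (413926,27353)
(x₁, y₁) = (5848201, 386460);  5848201² − 229·386460² = 1 ✓
n=2: (5848201,386460)∘(5848201,386460) = (5848201·5848201+229·386460·386460, 5848201·386460+386460·5848201) = (68402909872801,4520191516920)
n=3: (68402909872801,4520191516920)∘(5848201,386460) = (5848201·68402909872801+229·386460·4520191516920, 5848201·4520191516920+386460·68402909872801) = (800067931842043513801,52869977098885735380)
n=4: (800067931842043513801,52869977098885735380)∘(5848201,386460) = (5848201·800067931842043513801+229·386460·52869977098885735380, 5848201·52869977098885735380+386460·800067931842043513801) = (9357916158133073035999171201,618388505879356792878585840)

5848201 386460
68402909872801 4520191516920
800067931842043513801 52869977098885735380
9357916158133073035999171201 618388505879356792878585840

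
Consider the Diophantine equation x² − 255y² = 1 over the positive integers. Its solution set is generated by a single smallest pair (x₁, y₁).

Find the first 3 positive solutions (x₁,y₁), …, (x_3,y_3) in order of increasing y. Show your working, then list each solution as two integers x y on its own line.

√255 → a₀=15, period (1,30); ℓ=2 even so k=1
a_0=15:  p_0=15·1+0=15,  q_0=15·0+1=1
a_1=1:  p_1=1·15+1=16,  q_1=1·1+0=1
→ (16, 1).  Check: 16²=256, 255·1²=255, difference 1.
k=2:  x_2 = 16·16+255·1·1 = 511,  y_2 = 16·1+1·16 = 32
k=3:  x_3 = 16·511+255·1·32 = 16336,  y_3 = 16·32+1·511 = 1023

16 1
511 32
16336 1023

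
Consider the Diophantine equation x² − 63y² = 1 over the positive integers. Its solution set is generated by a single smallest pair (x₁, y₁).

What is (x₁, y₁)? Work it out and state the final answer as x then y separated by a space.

8 1

d=63: √d = [7; 1,14] (ℓ=2, even), read p_1/q_1
i=0: a=7 ⇒ p=7, q=1
i=1: a=1 ⇒ p=8, q=1
fundamental: x₁=8, y₁=1  (since 64 − 63·1 = 1)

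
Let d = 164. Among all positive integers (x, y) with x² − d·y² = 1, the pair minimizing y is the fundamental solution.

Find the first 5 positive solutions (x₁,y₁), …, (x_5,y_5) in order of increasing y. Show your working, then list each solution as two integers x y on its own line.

2049 160
8396801 655680
34410088449 2686976480
141012534067201 11011228959360
577869330197301249 45124013588480800

√164 = [12; 1,4,6,4,1,24, …], period ℓ=6 (even) → k=5
k=0  a_k=12  p_k/q_k = 12/1
…
k=2  a_k=4  p_k/q_k = 64/5
…
k=4  a_k=4  p_k/q_k = 1652/129
k=5  a_k=1  p_k/q_k = 2049/160
(x₁, y₁) = (2049, 160);  2049² − 164·160² = 1 ✓
n=2: (2049,160)∘(2049,160) = (2049·2049+164·160·160, 2049·160+160·2049) = (8396801,655680)
n=3: (8396801,655680)∘(2049,160) = (2049·8396801+164·160·655680, 2049·655680+160·8396801) = (34410088449,2686976480)
n=4: (34410088449,2686976480)∘(2049,160) = (2049·34410088449+164·160·2686976480, 2049·2686976480+160·34410088449) = (141012534067201,11011228959360)
n=5: (141012534067201,11011228959360)∘(2049,160) = (2049·141012534067201+164·160·11011228959360, 2049·11011228959360+160·141012534067201) = (577869330197301249,45124013588480800)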